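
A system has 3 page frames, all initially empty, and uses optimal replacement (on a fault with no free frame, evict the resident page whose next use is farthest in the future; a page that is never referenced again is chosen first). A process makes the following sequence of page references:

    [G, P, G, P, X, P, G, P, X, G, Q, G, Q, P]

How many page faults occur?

4

G -> fault, frames {G}
P -> fault, frames {G,P}
G -> hit
P -> hit
X -> fault, frames {G,P,X}
P -> hit
G -> hit
P -> hit
X -> hit
G -> hit
Q -> fault, evict X, frames {G,P,Q}
G -> hit
Q -> hit
P -> hit
Page faults: 4.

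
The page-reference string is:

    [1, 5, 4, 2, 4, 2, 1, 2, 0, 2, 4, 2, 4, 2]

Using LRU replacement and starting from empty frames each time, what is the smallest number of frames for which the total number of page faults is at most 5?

4

f=1: 14 faults
f=2: 7 faults
f=3: 7 faults
f=4: 5 faults
f=5: 5 faults
Smallest f with faults ≤ 5 is 4.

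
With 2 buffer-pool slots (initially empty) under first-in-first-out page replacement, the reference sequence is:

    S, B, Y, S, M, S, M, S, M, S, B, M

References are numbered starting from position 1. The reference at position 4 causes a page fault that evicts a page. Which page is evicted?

pos 1: S → fault, frames [S]
pos 2: B → fault, frames [S, B]
pos 3: Y → fault, evict S, frames [B, Y]
pos 4: S → fault, evict B, frames [Y, S]
At position 4, page B is evicted.

B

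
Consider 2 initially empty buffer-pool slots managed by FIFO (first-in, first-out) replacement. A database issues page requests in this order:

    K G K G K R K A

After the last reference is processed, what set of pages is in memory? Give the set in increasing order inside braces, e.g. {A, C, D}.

K: fault, frames {K}
G: fault, frames {K,G}
K: hit
G: hit
K: hit
R: fault, evict K, frames {G,R}
K: fault, evict G, frames {R,K}
A: fault, evict R, frames {K,A}

{A, K}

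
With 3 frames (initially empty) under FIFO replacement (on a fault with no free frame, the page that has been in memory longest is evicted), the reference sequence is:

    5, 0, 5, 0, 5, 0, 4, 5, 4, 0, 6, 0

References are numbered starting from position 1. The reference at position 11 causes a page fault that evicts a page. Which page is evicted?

pos 1: 5: miss, frames [5]
pos 2: 0: miss, frames [5, 0]
pos 3: 5: hit
pos 4: 0: hit
pos 5: 5: hit
pos 6: 0: hit
pos 7: 4: miss, frames [5, 0, 4]
pos 8: 5: hit
pos 9: 4: hit
pos 10: 0: hit
pos 11: 6: miss, evict 5, frames [0, 4, 6]
At position 11, page 5 is evicted.

5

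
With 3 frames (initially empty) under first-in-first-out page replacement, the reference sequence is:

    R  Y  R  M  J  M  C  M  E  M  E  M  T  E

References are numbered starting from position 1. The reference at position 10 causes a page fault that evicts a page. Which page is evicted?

J

pos 1: R: miss, frames [R]
pos 2: Y: miss, frames [R, Y]
pos 3: R: hit
pos 4: M: miss, frames [R, Y, M]
pos 5: J: miss, evict R, frames [Y, M, J]
pos 6: M: hit
pos 7: C: miss, evict Y, frames [M, J, C]
pos 8: M: hit
pos 9: E: miss, evict M, frames [J, C, E]
pos 10: M: miss, evict J, frames [C, E, M]
At position 10, page J is evicted.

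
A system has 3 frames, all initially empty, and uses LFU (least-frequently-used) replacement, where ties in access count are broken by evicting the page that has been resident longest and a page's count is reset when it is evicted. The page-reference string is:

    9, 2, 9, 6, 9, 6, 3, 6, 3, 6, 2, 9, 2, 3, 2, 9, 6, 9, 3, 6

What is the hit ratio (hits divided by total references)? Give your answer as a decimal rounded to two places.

0.60

9: fault, frames [9]
2: fault, frames [9, 2]
9: hit
6: fault, frames [9, 2, 6]
9: hit
6: hit
3: fault, evict 2, frames [9, 6, 3]
6: hit
3: hit
6: hit
2: fault, evict 3, frames [9, 6, 2]
9: hit
2: hit
3: fault, evict 2, frames [9, 6, 3]
2: fault, evict 3, frames [9, 6, 2]
9: hit
6: hit
9: hit
3: fault, evict 2, frames [9, 6, 3]
6: hit
Hits: 12 of 20 references → 12/20 = 0.6000.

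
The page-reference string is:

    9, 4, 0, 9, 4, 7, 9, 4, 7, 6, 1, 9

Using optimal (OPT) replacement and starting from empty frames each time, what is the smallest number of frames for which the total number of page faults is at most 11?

f=1: 12 faults
f=2: 9 faults
f=3: 6 faults
f=4: 6 faults
f=5: 6 faults
f=6: 6 faults
Smallest f with faults ≤ 11 is 2.

2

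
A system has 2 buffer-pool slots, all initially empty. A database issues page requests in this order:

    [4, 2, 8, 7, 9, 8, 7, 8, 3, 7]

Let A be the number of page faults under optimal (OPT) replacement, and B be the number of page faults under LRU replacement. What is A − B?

Under OPT: F F F F F . F . F . → 7 faults.
Under LRU: F F F F F F F . F F → 9 faults.
A − B = 7 − 9 = -2.

-2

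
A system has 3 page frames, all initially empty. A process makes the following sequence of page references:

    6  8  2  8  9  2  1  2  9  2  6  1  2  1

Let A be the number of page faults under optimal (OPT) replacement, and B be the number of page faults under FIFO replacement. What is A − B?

Under OPT: F F F . F . F . . . F . . . → 6 faults.
Under FIFO: F F F . F . F . . . F . F . → 7 faults.
A − B = 6 − 7 = -1.

-1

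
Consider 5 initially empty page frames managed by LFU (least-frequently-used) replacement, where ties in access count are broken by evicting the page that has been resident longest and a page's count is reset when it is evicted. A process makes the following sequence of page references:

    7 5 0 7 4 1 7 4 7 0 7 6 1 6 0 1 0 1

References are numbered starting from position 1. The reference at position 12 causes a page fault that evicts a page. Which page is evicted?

pos 1: 7: miss, frames {7}
pos 2: 5: miss, frames {7,5}
pos 3: 0: miss, frames {7,5,0}
pos 4: 7: hit
pos 5: 4: miss, frames {7,5,0,4}
pos 6: 1: miss, frames {7,5,0,4,1}
pos 7: 7: hit
pos 8: 4: hit
pos 9: 7: hit
pos 10: 0: hit
pos 11: 7: hit
pos 12: 6: miss, evict 5, frames {7,0,4,1,6}
At position 12, page 5 is evicted.

5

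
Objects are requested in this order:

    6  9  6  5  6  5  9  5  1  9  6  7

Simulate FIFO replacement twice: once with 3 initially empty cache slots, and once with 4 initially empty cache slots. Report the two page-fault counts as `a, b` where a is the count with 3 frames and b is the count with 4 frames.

3 frames: F F . F . . . . F . F F → 6 faults.
4 frames: F F . F . . . . F . . F → 5 faults.
5 < 6: adding a frame reduced faults, as is typical.

6, 5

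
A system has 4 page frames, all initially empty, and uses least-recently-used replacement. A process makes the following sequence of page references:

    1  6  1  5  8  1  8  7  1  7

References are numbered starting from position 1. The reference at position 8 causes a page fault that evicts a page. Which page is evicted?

6

pos 1: 1: miss, frames (1)
pos 2: 6: miss, frames (1 6)
pos 3: 1: hit
pos 4: 5: miss, frames (6 1 5)
pos 5: 8: miss, frames (6 1 5 8)
pos 6: 1: hit
pos 7: 8: hit
pos 8: 7: miss, evict 6, frames (5 1 8 7)
At position 8, page 6 is evicted.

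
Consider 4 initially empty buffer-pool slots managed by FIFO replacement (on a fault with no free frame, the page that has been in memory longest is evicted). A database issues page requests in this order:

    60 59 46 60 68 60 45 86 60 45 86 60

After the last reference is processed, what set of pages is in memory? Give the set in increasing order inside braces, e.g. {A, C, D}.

60: fault, frames {60}
59: fault, frames {60,59}
46: fault, frames {60,59,46}
60: hit
68: fault, frames {60,59,46,68}
60: hit
45: fault, evict 60, frames {59,46,68,45}
86: fault, evict 59, frames {46,68,45,86}
60: fault, evict 46, frames {68,45,86,60}
45: hit
86: hit
60: hit

{45, 60, 68, 86}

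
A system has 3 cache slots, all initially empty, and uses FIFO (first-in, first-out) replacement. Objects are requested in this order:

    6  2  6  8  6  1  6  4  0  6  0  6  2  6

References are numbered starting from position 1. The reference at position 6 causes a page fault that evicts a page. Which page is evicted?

pos 1: 6 → miss, frames [6]
pos 2: 2 → miss, frames [6, 2]
pos 3: 6 → hit
pos 4: 8 → miss, frames [6, 2, 8]
pos 5: 6 → hit
pos 6: 1 → miss, evict 6, frames [2, 8, 1]
At position 6, page 6 is evicted.

6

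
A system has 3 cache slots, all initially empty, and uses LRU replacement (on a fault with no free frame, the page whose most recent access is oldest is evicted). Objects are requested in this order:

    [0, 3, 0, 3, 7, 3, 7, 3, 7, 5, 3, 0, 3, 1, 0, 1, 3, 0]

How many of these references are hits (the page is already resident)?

0 → miss, frames (0)
3 → miss, frames (0 3)
0 → hit
3 → hit
7 → miss, frames (0 3 7)
3 → hit
7 → hit
3 → hit
7 → hit
5 → miss, evict 0, frames (3 7 5)
3 → hit
0 → miss, evict 7, frames (5 3 0)
3 → hit
1 → miss, evict 5, frames (0 3 1)
0 → hit
1 → hit
3 → hit
0 → hit
Hits: 12.

12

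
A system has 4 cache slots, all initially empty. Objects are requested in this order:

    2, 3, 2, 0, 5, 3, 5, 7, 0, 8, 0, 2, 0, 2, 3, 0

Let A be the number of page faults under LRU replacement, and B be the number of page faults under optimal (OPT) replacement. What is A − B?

2

Under LRU: F F . F F . . F . F . F . . F . → 8 faults.
Under OPT: F F . F F . . F . F . . . . . . → 6 faults.
A − B = 8 − 6 = 2.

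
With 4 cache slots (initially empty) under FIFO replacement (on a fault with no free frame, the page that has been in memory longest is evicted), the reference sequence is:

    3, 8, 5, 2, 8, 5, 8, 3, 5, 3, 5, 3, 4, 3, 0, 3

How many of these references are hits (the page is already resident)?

3 → miss, frames {3}
8 → miss, frames {3,8}
5 → miss, frames {3,8,5}
2 → miss, frames {3,8,5,2}
8 → hit
5 → hit
8 → hit
3 → hit
5 → hit
3 → hit
5 → hit
3 → hit
4 → miss, evict 3, frames {8,5,2,4}
3 → miss, evict 8, frames {5,2,4,3}
0 → miss, evict 5, frames {2,4,3,0}
3 → hit
Hits: 9.

9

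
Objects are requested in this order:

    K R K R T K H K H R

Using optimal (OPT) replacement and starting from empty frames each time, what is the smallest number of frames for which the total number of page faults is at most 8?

f=1: 10 faults
f=2: 5 faults
f=3: 4 faults
f=4: 4 faults
Smallest f with faults ≤ 8 is 2.

2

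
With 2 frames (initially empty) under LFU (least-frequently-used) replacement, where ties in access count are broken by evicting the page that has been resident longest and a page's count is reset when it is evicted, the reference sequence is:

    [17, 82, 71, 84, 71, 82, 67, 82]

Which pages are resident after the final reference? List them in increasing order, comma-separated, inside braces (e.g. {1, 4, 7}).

17 → miss, frames {17}
82 → miss, frames {17,82}
71 → miss, evict 17, frames {82,71}
84 → miss, evict 82, frames {71,84}
71 → hit
82 → miss, evict 84, frames {71,82}
67 → miss, evict 82, frames {71,67}
82 → miss, evict 67, frames {71,82}

{71, 82}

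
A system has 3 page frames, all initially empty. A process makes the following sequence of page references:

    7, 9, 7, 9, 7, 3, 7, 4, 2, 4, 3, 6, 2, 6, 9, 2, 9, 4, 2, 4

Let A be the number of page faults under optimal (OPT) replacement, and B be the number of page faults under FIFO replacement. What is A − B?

Under OPT: F F . . . F . F F . . F . . F . . . . . → 7 faults.
Under FIFO: F F . . . F . F F . . F . . F . . F F . → 9 faults.
A − B = 7 − 9 = -2.

-2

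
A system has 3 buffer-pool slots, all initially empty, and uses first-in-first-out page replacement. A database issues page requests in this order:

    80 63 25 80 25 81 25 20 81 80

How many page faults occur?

80 -> fault, frames [80]
63 -> fault, frames [80, 63]
25 -> fault, frames [80, 63, 25]
80 -> hit
25 -> hit
81 -> fault, evict 80, frames [63, 25, 81]
25 -> hit
20 -> fault, evict 63, frames [25, 81, 20]
81 -> hit
80 -> fault, evict 25, frames [81, 20, 80]
Page faults: 6.

6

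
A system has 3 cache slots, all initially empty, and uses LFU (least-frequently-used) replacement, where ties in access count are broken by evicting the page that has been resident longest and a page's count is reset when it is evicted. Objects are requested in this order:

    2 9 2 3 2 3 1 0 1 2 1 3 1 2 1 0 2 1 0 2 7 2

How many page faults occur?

8

2 → miss, frames [2]
9 → miss, frames [2, 9]
2 → hit
3 → miss, frames [2, 9, 3]
2 → hit
3 → hit
1 → miss, evict 9, frames [2, 3, 1]
0 → miss, evict 1, frames [2, 3, 0]
1 → miss, evict 0, frames [2, 3, 1]
2 → hit
1 → hit
3 → hit
1 → hit
2 → hit
1 → hit
0 → miss, evict 3, frames [2, 1, 0]
2 → hit
1 → hit
0 → hit
2 → hit
7 → miss, evict 0, frames [2, 1, 7]
2 → hit
Page faults: 8.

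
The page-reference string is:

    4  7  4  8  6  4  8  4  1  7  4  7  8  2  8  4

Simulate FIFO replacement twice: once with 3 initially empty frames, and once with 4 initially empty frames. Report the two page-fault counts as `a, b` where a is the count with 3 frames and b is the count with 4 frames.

10, 9

3 frames: F F . F F F . . F F . . F F . F → 10 faults.
4 frames: F F . F F . . . F . F F F F . . → 9 faults.
9 < 10: adding a frame reduced faults, as is typical.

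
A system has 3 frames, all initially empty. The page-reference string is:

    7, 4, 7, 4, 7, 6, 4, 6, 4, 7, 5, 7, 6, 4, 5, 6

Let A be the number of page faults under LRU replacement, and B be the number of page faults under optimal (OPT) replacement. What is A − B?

2

Under LRU: F F . . . F . . . . F . F F F . → 7 faults.
Under OPT: F F . . . F . . . . F . . F . . → 5 faults.
A − B = 7 − 5 = 2.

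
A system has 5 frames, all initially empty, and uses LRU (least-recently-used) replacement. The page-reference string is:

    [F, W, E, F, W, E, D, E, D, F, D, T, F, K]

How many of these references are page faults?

6

F -> fault, frames (F)
W -> fault, frames (F W)
E -> fault, frames (F W E)
F -> hit
W -> hit
E -> hit
D -> fault, frames (F W E D)
E -> hit
D -> hit
F -> hit
D -> hit
T -> fault, frames (W E F D T)
F -> hit
K -> fault, evict W, frames (E D T F K)
Page faults: 6.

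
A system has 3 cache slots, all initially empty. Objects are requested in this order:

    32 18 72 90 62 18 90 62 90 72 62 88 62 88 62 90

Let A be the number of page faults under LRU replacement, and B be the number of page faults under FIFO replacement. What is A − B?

Under LRU: F F F F F F . . . F . F . . . F → 9 faults.
Under FIFO: F F F F F F . . . F . F F . . F → 10 faults.
A − B = 9 − 10 = -1.

-1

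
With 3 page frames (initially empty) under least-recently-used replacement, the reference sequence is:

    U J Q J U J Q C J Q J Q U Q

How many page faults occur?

U → fault, frames [U]
J → fault, frames [U, J]
Q → fault, frames [U, J, Q]
J → hit
U → hit
J → hit
Q → hit
C → fault, evict U, frames [J, Q, C]
J → hit
Q → hit
J → hit
Q → hit
U → fault, evict C, frames [J, Q, U]
Q → hit
Page faults: 5.

5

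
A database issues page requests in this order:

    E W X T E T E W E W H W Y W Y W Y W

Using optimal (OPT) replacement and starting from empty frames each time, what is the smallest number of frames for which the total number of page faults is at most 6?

3

f=1: 18 faults
f=2: 7 faults
f=3: 6 faults
f=4: 6 faults
f=5: 6 faults
f=6: 6 faults
Smallest f with faults ≤ 6 is 3.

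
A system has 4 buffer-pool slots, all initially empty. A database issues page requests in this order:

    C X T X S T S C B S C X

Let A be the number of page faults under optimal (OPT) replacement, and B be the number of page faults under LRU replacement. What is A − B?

-1

Under OPT: F F F . F . . . F . . . → 5 faults.
Under LRU: F F F . F . . . F . . F → 6 faults.
A − B = 5 − 6 = -1.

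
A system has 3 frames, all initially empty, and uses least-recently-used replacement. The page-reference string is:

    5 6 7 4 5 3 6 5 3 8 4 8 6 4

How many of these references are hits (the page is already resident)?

5 -> miss, frames {5}
6 -> miss, frames {5,6}
7 -> miss, frames {5,6,7}
4 -> miss, evict 5, frames {6,7,4}
5 -> miss, evict 6, frames {7,4,5}
3 -> miss, evict 7, frames {4,5,3}
6 -> miss, evict 4, frames {5,3,6}
5 -> hit
3 -> hit
8 -> miss, evict 6, frames {5,3,8}
4 -> miss, evict 5, frames {3,8,4}
8 -> hit
6 -> miss, evict 3, frames {4,8,6}
4 -> hit
Hits: 4.

4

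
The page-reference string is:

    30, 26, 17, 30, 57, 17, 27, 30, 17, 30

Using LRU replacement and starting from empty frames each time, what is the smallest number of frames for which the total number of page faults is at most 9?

f=1: 10 faults
f=2: 9 faults
f=3: 6 faults
f=4: 5 faults
f=5: 5 faults
Smallest f with faults ≤ 9 is 2.

2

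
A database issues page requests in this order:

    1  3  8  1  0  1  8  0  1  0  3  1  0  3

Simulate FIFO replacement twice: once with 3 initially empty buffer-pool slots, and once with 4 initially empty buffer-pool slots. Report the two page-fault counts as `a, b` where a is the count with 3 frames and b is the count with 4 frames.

6, 4

3 frames: F F F . F F . . . . F . . . → 6 faults.
4 frames: F F F . F . . . . . . . . . → 4 faults.
4 < 6: adding a frame reduced faults, as is typical.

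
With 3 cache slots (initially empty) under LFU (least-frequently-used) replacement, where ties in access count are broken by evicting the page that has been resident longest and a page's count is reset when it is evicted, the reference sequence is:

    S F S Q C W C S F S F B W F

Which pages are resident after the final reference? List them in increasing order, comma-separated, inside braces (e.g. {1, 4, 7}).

{F, S, W}

S: miss, frames (S)
F: miss, frames (S F)
S: hit
Q: miss, frames (S F Q)
C: miss, evict F, frames (S Q C)
W: miss, evict Q, frames (S C W)
C: hit
S: hit
F: miss, evict W, frames (S C F)
S: hit
F: hit
B: miss, evict C, frames (S F B)
W: miss, evict B, frames (S F W)
F: hit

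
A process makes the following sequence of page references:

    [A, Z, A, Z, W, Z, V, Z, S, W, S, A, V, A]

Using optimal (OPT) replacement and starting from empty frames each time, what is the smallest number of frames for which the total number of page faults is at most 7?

f=1: 14 faults
f=2: 8 faults
f=3: 6 faults
f=4: 5 faults
f=5: 5 faults
Smallest f with faults ≤ 7 is 3.

3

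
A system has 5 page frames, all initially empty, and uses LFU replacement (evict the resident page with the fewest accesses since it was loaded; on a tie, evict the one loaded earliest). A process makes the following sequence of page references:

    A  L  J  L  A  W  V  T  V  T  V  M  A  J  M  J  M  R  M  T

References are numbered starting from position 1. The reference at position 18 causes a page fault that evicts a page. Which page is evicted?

pos 1: A: fault, frames [A]
pos 2: L: fault, frames [A, L]
pos 3: J: fault, frames [A, L, J]
pos 4: L: hit
pos 5: A: hit
pos 6: W: fault, frames [A, L, J, W]
pos 7: V: fault, frames [A, L, J, W, V]
pos 8: T: fault, evict J, frames [A, L, W, V, T]
pos 9: V: hit
pos 10: T: hit
pos 11: V: hit
pos 12: M: fault, evict W, frames [A, L, V, T, M]
pos 13: A: hit
pos 14: J: fault, evict M, frames [A, L, V, T, J]
pos 15: M: fault, evict J, frames [A, L, V, T, M]
pos 16: J: fault, evict M, frames [A, L, V, T, J]
pos 17: M: fault, evict J, frames [A, L, V, T, M]
pos 18: R: fault, evict M, frames [A, L, V, T, R]
At position 18, page M is evicted.

M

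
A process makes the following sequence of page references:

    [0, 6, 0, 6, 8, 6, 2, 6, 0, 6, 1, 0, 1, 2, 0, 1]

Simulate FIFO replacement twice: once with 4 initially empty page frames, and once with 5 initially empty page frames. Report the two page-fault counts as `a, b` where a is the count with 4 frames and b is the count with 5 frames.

6, 5

4 frames: F F . . F . F . . . F F . . . . → 6 faults.
5 frames: F F . . F . F . . . F . . . . . → 5 faults.
5 < 6: adding a frame reduced faults, as is typical.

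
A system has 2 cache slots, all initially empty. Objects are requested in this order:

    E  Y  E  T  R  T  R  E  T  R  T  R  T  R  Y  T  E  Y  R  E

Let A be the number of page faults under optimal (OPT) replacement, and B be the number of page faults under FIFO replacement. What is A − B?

-4

Under OPT: F F . F F . . F . F . . . . F . F . F . → 9 faults.
Under FIFO: F F . F F . . F F F . . . . F F F F F F → 13 faults.
A − B = 9 − 13 = -4.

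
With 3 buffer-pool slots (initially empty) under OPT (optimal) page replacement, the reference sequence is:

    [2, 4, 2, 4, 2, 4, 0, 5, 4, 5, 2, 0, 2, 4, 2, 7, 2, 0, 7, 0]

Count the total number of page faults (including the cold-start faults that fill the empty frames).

6

2: fault, frames (2)
4: fault, frames (2 4)
2: hit
4: hit
2: hit
4: hit
0: fault, frames (2 4 0)
5: fault, evict 0, frames (2 4 5)
4: hit
5: hit
2: hit
0: fault, evict 5, frames (2 4 0)
2: hit
4: hit
2: hit
7: fault, evict 4, frames (2 0 7)
2: hit
0: hit
7: hit
0: hit
Page faults: 6.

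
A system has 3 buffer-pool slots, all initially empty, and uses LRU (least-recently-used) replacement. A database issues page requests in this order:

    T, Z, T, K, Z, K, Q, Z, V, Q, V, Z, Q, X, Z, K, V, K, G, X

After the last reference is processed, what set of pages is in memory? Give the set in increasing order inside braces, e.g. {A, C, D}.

T -> fault, frames {T}
Z -> fault, frames {T,Z}
T -> hit
K -> fault, frames {Z,T,K}
Z -> hit
K -> hit
Q -> fault, evict T, frames {Z,K,Q}
Z -> hit
V -> fault, evict K, frames {Q,Z,V}
Q -> hit
V -> hit
Z -> hit
Q -> hit
X -> fault, evict V, frames {Z,Q,X}
Z -> hit
K -> fault, evict Q, frames {X,Z,K}
V -> fault, evict X, frames {Z,K,V}
K -> hit
G -> fault, evict Z, frames {V,K,G}
X -> fault, evict V, frames {K,G,X}

{G, K, X}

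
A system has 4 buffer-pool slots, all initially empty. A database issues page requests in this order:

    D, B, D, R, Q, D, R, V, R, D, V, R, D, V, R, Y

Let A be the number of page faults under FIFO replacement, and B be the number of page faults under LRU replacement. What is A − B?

1

Under FIFO: F F . F F . . F . F . . . . . F → 7 faults.
Under LRU: F F . F F . . F . . . . . . . F → 6 faults.
A − B = 7 − 6 = 1.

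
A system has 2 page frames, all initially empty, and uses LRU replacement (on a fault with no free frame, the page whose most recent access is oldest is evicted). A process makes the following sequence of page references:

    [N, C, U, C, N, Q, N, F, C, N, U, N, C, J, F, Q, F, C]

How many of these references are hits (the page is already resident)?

N -> fault, frames {N}
C -> fault, frames {N,C}
U -> fault, evict N, frames {C,U}
C -> hit
N -> fault, evict U, frames {C,N}
Q -> fault, evict C, frames {N,Q}
N -> hit
F -> fault, evict Q, frames {N,F}
C -> fault, evict N, frames {F,C}
N -> fault, evict F, frames {C,N}
U -> fault, evict C, frames {N,U}
N -> hit
C -> fault, evict U, frames {N,C}
J -> fault, evict N, frames {C,J}
F -> fault, evict C, frames {J,F}
Q -> fault, evict J, frames {F,Q}
F -> hit
C -> fault, evict Q, frames {F,C}
Hits: 4.

4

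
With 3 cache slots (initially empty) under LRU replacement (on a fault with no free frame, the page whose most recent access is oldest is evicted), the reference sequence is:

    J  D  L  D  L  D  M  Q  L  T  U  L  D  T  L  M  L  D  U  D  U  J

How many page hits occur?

8

J: miss, frames (J)
D: miss, frames (J D)
L: miss, frames (J D L)
D: hit
L: hit
D: hit
M: miss, evict J, frames (L D M)
Q: miss, evict L, frames (D M Q)
L: miss, evict D, frames (M Q L)
T: miss, evict M, frames (Q L T)
U: miss, evict Q, frames (L T U)
L: hit
D: miss, evict T, frames (U L D)
T: miss, evict U, frames (L D T)
L: hit
M: miss, evict D, frames (T L M)
L: hit
D: miss, evict T, frames (M L D)
U: miss, evict M, frames (L D U)
D: hit
U: hit
J: miss, evict L, frames (D U J)
Hits: 8.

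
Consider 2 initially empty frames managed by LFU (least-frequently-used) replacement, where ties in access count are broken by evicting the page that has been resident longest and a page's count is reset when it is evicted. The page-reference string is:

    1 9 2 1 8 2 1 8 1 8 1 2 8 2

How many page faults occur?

1: fault, frames (1)
9: fault, frames (1 9)
2: fault, evict 1, frames (9 2)
1: fault, evict 9, frames (2 1)
8: fault, evict 2, frames (1 8)
2: fault, evict 1, frames (8 2)
1: fault, evict 8, frames (2 1)
8: fault, evict 2, frames (1 8)
1: hit
8: hit
1: hit
2: fault, evict 8, frames (1 2)
8: fault, evict 2, frames (1 8)
2: fault, evict 8, frames (1 2)
Page faults: 11.

11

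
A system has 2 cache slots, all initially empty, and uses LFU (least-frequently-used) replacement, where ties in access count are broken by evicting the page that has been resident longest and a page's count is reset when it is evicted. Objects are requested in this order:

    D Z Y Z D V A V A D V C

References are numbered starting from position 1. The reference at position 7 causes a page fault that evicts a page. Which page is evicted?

pos 1: D → miss, frames {D}
pos 2: Z → miss, frames {D,Z}
pos 3: Y → miss, evict D, frames {Z,Y}
pos 4: Z → hit
pos 5: D → miss, evict Y, frames {Z,D}
pos 6: V → miss, evict D, frames {Z,V}
pos 7: A → miss, evict V, frames {Z,A}
At position 7, page V is evicted.

V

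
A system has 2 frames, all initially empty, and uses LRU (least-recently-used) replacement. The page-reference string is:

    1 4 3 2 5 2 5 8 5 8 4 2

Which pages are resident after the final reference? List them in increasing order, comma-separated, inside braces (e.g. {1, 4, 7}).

{2, 4}

1 -> miss, frames (1)
4 -> miss, frames (1 4)
3 -> miss, evict 1, frames (4 3)
2 -> miss, evict 4, frames (3 2)
5 -> miss, evict 3, frames (2 5)
2 -> hit
5 -> hit
8 -> miss, evict 2, frames (5 8)
5 -> hit
8 -> hit
4 -> miss, evict 5, frames (8 4)
2 -> miss, evict 8, frames (4 2)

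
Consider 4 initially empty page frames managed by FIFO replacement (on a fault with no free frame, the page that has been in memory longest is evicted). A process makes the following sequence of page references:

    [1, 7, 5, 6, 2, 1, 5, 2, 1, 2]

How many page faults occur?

6

1 → fault, frames [1]
7 → fault, frames [1, 7]
5 → fault, frames [1, 7, 5]
6 → fault, frames [1, 7, 5, 6]
2 → fault, evict 1, frames [7, 5, 6, 2]
1 → fault, evict 7, frames [5, 6, 2, 1]
5 → hit
2 → hit
1 → hit
2 → hit
Page faults: 6.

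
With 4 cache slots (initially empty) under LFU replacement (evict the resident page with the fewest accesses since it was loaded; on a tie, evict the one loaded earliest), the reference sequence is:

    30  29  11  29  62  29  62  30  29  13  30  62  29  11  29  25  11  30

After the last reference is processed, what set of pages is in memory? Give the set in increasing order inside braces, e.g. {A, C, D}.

30 → fault, frames [30]
29 → fault, frames [30, 29]
11 → fault, frames [30, 29, 11]
29 → hit
62 → fault, frames [30, 29, 11, 62]
29 → hit
62 → hit
30 → hit
29 → hit
13 → fault, evict 11, frames [30, 29, 62, 13]
30 → hit
62 → hit
29 → hit
11 → fault, evict 13, frames [30, 29, 62, 11]
29 → hit
25 → fault, evict 11, frames [30, 29, 62, 25]
11 → fault, evict 25, frames [30, 29, 62, 11]
30 → hit

{11, 29, 30, 62}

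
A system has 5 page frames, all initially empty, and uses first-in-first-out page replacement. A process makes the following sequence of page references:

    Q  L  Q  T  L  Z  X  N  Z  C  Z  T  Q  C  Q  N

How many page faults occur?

Q: miss, frames (Q)
L: miss, frames (Q L)
Q: hit
T: miss, frames (Q L T)
L: hit
Z: miss, frames (Q L T Z)
X: miss, frames (Q L T Z X)
N: miss, evict Q, frames (L T Z X N)
Z: hit
C: miss, evict L, frames (T Z X N C)
Z: hit
T: hit
Q: miss, evict T, frames (Z X N C Q)
C: hit
Q: hit
N: hit
Page faults: 8.

8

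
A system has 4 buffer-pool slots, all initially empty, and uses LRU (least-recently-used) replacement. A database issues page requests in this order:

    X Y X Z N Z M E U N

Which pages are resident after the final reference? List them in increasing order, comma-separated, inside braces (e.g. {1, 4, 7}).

{E, M, N, U}

X: fault, frames {X}
Y: fault, frames {X,Y}
X: hit
Z: fault, frames {Y,X,Z}
N: fault, frames {Y,X,Z,N}
Z: hit
M: fault, evict Y, frames {X,N,Z,M}
E: fault, evict X, frames {N,Z,M,E}
U: fault, evict N, frames {Z,M,E,U}
N: fault, evict Z, frames {M,E,U,N}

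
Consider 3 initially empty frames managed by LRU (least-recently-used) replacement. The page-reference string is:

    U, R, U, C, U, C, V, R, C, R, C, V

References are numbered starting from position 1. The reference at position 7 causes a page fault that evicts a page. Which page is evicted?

pos 1: U → fault, frames {U}
pos 2: R → fault, frames {U,R}
pos 3: U → hit
pos 4: C → fault, frames {R,U,C}
pos 5: U → hit
pos 6: C → hit
pos 7: V → fault, evict R, frames {U,C,V}
At position 7, page R is evicted.

R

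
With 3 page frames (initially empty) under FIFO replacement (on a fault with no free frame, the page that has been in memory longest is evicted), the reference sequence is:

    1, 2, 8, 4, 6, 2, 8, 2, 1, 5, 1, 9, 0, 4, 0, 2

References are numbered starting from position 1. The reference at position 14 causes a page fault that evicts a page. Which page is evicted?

5

pos 1: 1: fault, frames [1]
pos 2: 2: fault, frames [1, 2]
pos 3: 8: fault, frames [1, 2, 8]
pos 4: 4: fault, evict 1, frames [2, 8, 4]
pos 5: 6: fault, evict 2, frames [8, 4, 6]
pos 6: 2: fault, evict 8, frames [4, 6, 2]
pos 7: 8: fault, evict 4, frames [6, 2, 8]
pos 8: 2: hit
pos 9: 1: fault, evict 6, frames [2, 8, 1]
pos 10: 5: fault, evict 2, frames [8, 1, 5]
pos 11: 1: hit
pos 12: 9: fault, evict 8, frames [1, 5, 9]
pos 13: 0: fault, evict 1, frames [5, 9, 0]
pos 14: 4: fault, evict 5, frames [9, 0, 4]
At position 14, page 5 is evicted.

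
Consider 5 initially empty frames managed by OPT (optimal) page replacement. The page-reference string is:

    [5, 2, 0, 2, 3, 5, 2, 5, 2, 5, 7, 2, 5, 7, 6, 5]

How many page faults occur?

6

5 → fault, frames (5)
2 → fault, frames (5 2)
0 → fault, frames (5 2 0)
2 → hit
3 → fault, frames (5 2 0 3)
5 → hit
2 → hit
5 → hit
2 → hit
5 → hit
7 → fault, frames (5 2 0 3 7)
2 → hit
5 → hit
7 → hit
6 → fault, evict 7, frames (5 2 0 3 6)
5 → hit
Page faults: 6.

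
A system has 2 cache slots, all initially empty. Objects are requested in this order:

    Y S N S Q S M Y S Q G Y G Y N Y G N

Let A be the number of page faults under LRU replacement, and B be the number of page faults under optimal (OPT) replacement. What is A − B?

3

Under LRU: F F F . F . F F F F F F . . F . F F → 13 faults.
Under OPT: F F F . F . F F . F F . . . F . F . → 10 faults.
A − B = 13 − 10 = 3.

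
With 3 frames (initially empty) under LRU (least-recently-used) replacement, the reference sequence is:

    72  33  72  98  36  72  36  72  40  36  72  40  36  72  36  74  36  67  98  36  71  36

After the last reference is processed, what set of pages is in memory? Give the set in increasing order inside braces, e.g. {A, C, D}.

{36, 71, 98}

72 -> fault, frames (72)
33 -> fault, frames (72 33)
72 -> hit
98 -> fault, frames (33 72 98)
36 -> fault, evict 33, frames (72 98 36)
72 -> hit
36 -> hit
72 -> hit
40 -> fault, evict 98, frames (36 72 40)
36 -> hit
72 -> hit
40 -> hit
36 -> hit
72 -> hit
36 -> hit
74 -> fault, evict 40, frames (72 36 74)
36 -> hit
67 -> fault, evict 72, frames (74 36 67)
98 -> fault, evict 74, frames (36 67 98)
36 -> hit
71 -> fault, evict 67, frames (98 36 71)
36 -> hit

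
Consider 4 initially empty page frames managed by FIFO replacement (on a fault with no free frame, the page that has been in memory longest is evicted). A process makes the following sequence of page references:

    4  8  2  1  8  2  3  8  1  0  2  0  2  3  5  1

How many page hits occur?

9

4: miss, frames {4}
8: miss, frames {4,8}
2: miss, frames {4,8,2}
1: miss, frames {4,8,2,1}
8: hit
2: hit
3: miss, evict 4, frames {8,2,1,3}
8: hit
1: hit
0: miss, evict 8, frames {2,1,3,0}
2: hit
0: hit
2: hit
3: hit
5: miss, evict 2, frames {1,3,0,5}
1: hit
Hits: 9.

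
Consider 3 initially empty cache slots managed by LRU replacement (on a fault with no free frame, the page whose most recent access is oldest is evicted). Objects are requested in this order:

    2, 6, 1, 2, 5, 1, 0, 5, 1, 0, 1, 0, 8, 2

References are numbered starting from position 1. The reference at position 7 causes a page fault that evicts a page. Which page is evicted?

pos 1: 2 -> fault, frames [2]
pos 2: 6 -> fault, frames [2, 6]
pos 3: 1 -> fault, frames [2, 6, 1]
pos 4: 2 -> hit
pos 5: 5 -> fault, evict 6, frames [1, 2, 5]
pos 6: 1 -> hit
pos 7: 0 -> fault, evict 2, frames [5, 1, 0]
At position 7, page 2 is evicted.

2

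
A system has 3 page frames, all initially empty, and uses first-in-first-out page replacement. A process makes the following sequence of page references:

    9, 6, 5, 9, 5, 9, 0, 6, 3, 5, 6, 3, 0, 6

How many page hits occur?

9 → miss, frames (9)
6 → miss, frames (9 6)
5 → miss, frames (9 6 5)
9 → hit
5 → hit
9 → hit
0 → miss, evict 9, frames (6 5 0)
6 → hit
3 → miss, evict 6, frames (5 0 3)
5 → hit
6 → miss, evict 5, frames (0 3 6)
3 → hit
0 → hit
6 → hit
Hits: 8.

8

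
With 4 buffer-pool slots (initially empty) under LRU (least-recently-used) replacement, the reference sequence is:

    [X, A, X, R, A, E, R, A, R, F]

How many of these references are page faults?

5

X -> fault, frames {X}
A -> fault, frames {X,A}
X -> hit
R -> fault, frames {A,X,R}
A -> hit
E -> fault, frames {X,R,A,E}
R -> hit
A -> hit
R -> hit
F -> fault, evict X, frames {E,A,R,F}
Page faults: 5.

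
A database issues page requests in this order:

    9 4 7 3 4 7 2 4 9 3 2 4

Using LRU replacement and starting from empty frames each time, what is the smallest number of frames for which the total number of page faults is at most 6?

5

f=1: 12 faults
f=2: 12 faults
f=3: 9 faults
f=4: 7 faults
f=5: 5 faults
Smallest f with faults ≤ 6 is 5.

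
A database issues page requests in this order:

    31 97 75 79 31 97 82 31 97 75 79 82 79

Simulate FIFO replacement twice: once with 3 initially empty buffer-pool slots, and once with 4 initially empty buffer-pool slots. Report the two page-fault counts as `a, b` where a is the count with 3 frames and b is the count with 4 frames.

9, 10

3 frames: F F F F F F F . . F F . . → 9 faults.
4 frames: F F F F . . F F F F F F . → 10 faults.
10 > 9: adding a frame increased faults — Belady's anomaly.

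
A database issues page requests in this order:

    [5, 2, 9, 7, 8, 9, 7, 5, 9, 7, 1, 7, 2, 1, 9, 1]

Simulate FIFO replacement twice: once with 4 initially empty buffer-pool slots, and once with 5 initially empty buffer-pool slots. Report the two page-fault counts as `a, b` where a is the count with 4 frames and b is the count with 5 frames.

4 frames: F F F F F . . F . . F . F . F . → 9 faults.
5 frames: F F F F F . . . . . F . . . . . → 6 faults.
6 < 9: adding a frame reduced faults, as is typical.

9, 6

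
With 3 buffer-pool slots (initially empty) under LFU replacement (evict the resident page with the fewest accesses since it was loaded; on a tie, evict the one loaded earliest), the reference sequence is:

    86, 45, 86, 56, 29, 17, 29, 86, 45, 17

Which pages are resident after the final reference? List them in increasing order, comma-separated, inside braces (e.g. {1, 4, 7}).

86 → miss, frames [86]
45 → miss, frames [86, 45]
86 → hit
56 → miss, frames [86, 45, 56]
29 → miss, evict 45, frames [86, 56, 29]
17 → miss, evict 56, frames [86, 29, 17]
29 → hit
86 → hit
45 → miss, evict 17, frames [86, 29, 45]
17 → miss, evict 45, frames [86, 29, 17]

{17, 29, 86}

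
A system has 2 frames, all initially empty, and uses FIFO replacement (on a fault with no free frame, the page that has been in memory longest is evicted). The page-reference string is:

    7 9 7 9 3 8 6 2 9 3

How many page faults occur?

8

7 → miss, frames [7]
9 → miss, frames [7, 9]
7 → hit
9 → hit
3 → miss, evict 7, frames [9, 3]
8 → miss, evict 9, frames [3, 8]
6 → miss, evict 3, frames [8, 6]
2 → miss, evict 8, frames [6, 2]
9 → miss, evict 6, frames [2, 9]
3 → miss, evict 2, frames [9, 3]
Page faults: 8.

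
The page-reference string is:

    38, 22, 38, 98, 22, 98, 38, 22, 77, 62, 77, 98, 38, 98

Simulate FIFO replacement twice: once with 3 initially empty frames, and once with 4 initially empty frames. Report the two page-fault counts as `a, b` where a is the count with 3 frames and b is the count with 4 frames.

7, 6

3 frames: F F . F . . . . F F . . F F → 7 faults.
4 frames: F F . F . . . . F F . . F . → 6 faults.
6 < 7: adding a frame reduced faults, as is typical.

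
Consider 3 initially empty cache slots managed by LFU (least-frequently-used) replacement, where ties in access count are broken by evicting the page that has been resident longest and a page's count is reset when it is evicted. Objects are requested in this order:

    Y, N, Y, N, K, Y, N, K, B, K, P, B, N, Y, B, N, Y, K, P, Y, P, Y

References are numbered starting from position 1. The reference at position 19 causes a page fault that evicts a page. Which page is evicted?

pos 1: Y: miss, frames (Y)
pos 2: N: miss, frames (Y N)
pos 3: Y: hit
pos 4: N: hit
pos 5: K: miss, frames (Y N K)
pos 6: Y: hit
pos 7: N: hit
pos 8: K: hit
pos 9: B: miss, evict K, frames (Y N B)
pos 10: K: miss, evict B, frames (Y N K)
pos 11: P: miss, evict K, frames (Y N P)
pos 12: B: miss, evict P, frames (Y N B)
pos 13: N: hit
pos 14: Y: hit
pos 15: B: hit
pos 16: N: hit
pos 17: Y: hit
pos 18: K: miss, evict B, frames (Y N K)
pos 19: P: miss, evict K, frames (Y N P)
At position 19, page K is evicted.

K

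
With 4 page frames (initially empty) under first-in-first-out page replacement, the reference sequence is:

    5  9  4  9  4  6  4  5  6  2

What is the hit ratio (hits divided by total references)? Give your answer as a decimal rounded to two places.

5 → miss, frames (5)
9 → miss, frames (5 9)
4 → miss, frames (5 9 4)
9 → hit
4 → hit
6 → miss, frames (5 9 4 6)
4 → hit
5 → hit
6 → hit
2 → miss, evict 5, frames (9 4 6 2)
Hits: 5 of 10 references → 5/10 = 0.5000.

0.50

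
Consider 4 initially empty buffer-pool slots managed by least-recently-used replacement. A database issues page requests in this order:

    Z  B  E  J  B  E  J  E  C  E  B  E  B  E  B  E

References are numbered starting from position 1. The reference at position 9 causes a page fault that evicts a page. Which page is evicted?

pos 1: Z: fault, frames {Z}
pos 2: B: fault, frames {Z,B}
pos 3: E: fault, frames {Z,B,E}
pos 4: J: fault, frames {Z,B,E,J}
pos 5: B: hit
pos 6: E: hit
pos 7: J: hit
pos 8: E: hit
pos 9: C: fault, evict Z, frames {B,J,E,C}
At position 9, page Z is evicted.

Z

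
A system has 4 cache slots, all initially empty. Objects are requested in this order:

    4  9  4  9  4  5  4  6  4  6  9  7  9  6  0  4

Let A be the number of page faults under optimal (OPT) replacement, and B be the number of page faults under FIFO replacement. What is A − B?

-1

Under OPT: F F . . . F . F . . . F . . F . → 6 faults.
Under FIFO: F F . . . F . F . . . F . . F F → 7 faults.
A − B = 6 − 7 = -1.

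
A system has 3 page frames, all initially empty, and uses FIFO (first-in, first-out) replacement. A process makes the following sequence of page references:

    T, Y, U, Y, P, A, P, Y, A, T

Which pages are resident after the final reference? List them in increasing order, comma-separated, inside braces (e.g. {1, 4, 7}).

{A, T, Y}

T → miss, frames (T)
Y → miss, frames (T Y)
U → miss, frames (T Y U)
Y → hit
P → miss, evict T, frames (Y U P)
A → miss, evict Y, frames (U P A)
P → hit
Y → miss, evict U, frames (P A Y)
A → hit
T → miss, evict P, frames (A Y T)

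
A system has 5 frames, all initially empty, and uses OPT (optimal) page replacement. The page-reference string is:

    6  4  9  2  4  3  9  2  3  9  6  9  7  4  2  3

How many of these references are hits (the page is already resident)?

6 -> fault, frames (6)
4 -> fault, frames (6 4)
9 -> fault, frames (6 4 9)
2 -> fault, frames (6 4 9 2)
4 -> hit
3 -> fault, frames (6 4 9 2 3)
9 -> hit
2 -> hit
3 -> hit
9 -> hit
6 -> hit
9 -> hit
7 -> fault, evict 9, frames (6 4 2 3 7)
4 -> hit
2 -> hit
3 -> hit
Hits: 10.

10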